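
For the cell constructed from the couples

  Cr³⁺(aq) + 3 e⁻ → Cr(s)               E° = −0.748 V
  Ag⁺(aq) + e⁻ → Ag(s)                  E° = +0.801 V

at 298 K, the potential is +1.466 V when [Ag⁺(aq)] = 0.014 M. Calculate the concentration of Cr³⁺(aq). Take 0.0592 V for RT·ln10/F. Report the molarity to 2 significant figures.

With Ag⁺/Ag at the cathode and Cr³⁺/Cr at the anode, E°cell = +0.801 − (−0.748) = +1.549 V (n = 3).
Since E = E° − (0.0592/n)·log Q, log Q = n(E° − E)/0.0592 = 4.206.
The balanced reaction is 3 Ag⁺(aq) + Cr(s) → 3 Ag(s) + Cr³⁺(aq), so Q = [Cr³⁺(aq)] / [Ag⁺(aq)]^3.
Substituting the known concentrations and solving, log [Cr³⁺(aq)] = −1.356 and [Cr³⁺(aq)] = 0.044 M.

0.044 M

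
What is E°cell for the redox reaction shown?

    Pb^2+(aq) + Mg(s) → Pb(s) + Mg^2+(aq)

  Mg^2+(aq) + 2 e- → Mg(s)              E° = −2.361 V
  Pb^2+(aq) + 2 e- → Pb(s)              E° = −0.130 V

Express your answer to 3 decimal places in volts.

+2.231 V

Pb^2+(aq) gains electrons, so the Pb²⁺/Pb couple is the cathode; the Mg²⁺/Mg couple is the anode.
E°cell = E°(cathode) − E°(anode) = −0.130 − (−2.361) = +2.231 V.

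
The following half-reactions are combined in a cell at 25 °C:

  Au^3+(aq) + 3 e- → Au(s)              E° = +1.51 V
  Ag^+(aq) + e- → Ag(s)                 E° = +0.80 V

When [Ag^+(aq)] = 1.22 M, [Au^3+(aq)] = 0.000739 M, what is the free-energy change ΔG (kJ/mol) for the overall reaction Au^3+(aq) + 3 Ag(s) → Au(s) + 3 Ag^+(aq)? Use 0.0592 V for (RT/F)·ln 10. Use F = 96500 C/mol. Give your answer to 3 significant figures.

The standard cell potential is +1.51 − (+0.80) = +0.71 V, with n = 3 electrons in the balanced equation.
Q = [Ag^+(aq)]^3 / [Au^3+(aq)] = 2.46×10^3, so log Q = 3.390 and E = +0.71 − (0.0592/3)(3.390) = +0.6431 V.
ΔG = −nFE = −(3)(96500)(+0.6431) J/mol = −186 kJ/mol.

−186 kJ/mol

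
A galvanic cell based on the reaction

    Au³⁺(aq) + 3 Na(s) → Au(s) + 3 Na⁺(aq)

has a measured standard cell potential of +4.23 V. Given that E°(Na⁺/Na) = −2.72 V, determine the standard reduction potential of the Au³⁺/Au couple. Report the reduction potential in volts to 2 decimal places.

In the reaction as written the Au³⁺/Au couple is reduced (cathode) and Na⁺/Na is oxidized (anode), so E°cell = E°(Au³⁺/Au) − E°(Na⁺/Na).
E°(Au³⁺/Au) = E°cell + E°(anode) = +4.23 + (−2.72) = +1.51 V.

+1.51 V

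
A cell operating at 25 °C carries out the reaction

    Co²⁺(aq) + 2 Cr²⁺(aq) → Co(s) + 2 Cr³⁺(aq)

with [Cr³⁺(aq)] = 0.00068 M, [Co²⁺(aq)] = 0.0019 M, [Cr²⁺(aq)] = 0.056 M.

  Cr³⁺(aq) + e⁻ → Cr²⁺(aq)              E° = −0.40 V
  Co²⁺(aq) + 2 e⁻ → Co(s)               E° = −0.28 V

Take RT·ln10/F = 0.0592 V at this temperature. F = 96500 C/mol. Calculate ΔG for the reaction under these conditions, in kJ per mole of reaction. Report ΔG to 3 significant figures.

−29.5 kJ/mol

E°cell = −0.28 − (−0.40) = +0.12 V; the balanced reaction transfers n = 2 electrons.
The reaction quotient is [Cr³⁺(aq)]^2 / ([Co²⁺(aq)]·[Cr²⁺(aq)]^2) = 0.0776; by Nernst, E = +0.12 − (0.0592/2)(−1.110) = +0.1529 V.
Finally ΔG = −nFE = −(2)(96500 C/mol)(+0.1529 V) = −29.5 kJ/mol.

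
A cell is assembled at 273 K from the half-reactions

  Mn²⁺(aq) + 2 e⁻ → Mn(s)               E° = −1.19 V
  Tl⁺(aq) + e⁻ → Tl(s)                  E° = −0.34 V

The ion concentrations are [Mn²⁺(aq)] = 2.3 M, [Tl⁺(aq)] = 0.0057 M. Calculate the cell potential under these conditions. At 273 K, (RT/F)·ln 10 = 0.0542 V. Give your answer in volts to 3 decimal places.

The Tl⁺/Tl couple has the more positive E°, so it is the cathode; Mn²⁺/Mn is the anode.
The standard potential is −0.34 − (−1.19) = +0.85 V and the balanced reaction transfers n = 2 electrons.
Balancing gives 2 Tl⁺(aq) + Mn(s) → 2 Tl(s) + Mn²⁺(aq); hence Q = [Mn²⁺(aq)] / [Tl⁺(aq)]^2 = 7.08×10^4 (log Q = 4.850).
By the Nernst equation, E = +0.85 − (0.0542/2)·(4.850) = +0.719 V.

+0.719 V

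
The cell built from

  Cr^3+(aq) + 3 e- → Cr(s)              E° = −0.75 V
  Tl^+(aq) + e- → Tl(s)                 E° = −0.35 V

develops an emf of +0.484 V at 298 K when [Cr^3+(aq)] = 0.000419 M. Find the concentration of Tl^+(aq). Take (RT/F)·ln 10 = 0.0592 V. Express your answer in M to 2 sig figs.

The Tl⁺/Tl couple has the larger reduction potential, so it is the cathode: E°cell = −0.35 − (−0.75) = +0.40 V and n = 3.
Rearranging E = E° − (0.0592/n)·log Q gives log Q = 3(+0.40 − (+0.484))/0.0592 = −4.257.
Balancing electrons gives 3 Tl^+(aq) + Cr(s) → 3 Tl(s) + Cr^3+(aq); thus Q = [Cr^3+(aq)] / [Tl^+(aq)]^3.
Isolating [Tl^+(aq)] in Q = 10^{−4.257} yields log [Tl^+(aq)] = 0.293, i.e. 2.0 M.

2.0 M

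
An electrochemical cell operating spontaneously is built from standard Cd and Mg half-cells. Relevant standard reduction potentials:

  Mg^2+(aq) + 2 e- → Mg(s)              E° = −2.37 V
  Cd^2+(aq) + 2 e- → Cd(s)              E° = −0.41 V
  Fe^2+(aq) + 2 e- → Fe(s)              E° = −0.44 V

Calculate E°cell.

+1.96 V

Of the two couples in this cell, the one with the more positive reduction potential is reduced at the cathode: here that is Cd²⁺/Cd (−0.41 V); Mg²⁺/Mg (−2.37 V) is the anode.
E°cell = E°(cathode) − E°(anode) = −0.41 − (−2.37) = +1.96 V.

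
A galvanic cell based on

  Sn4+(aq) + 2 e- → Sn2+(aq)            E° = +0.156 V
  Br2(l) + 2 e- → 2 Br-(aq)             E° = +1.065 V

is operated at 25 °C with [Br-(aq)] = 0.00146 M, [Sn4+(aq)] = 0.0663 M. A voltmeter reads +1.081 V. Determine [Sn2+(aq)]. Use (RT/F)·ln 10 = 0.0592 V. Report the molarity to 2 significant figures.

0.091 M

The Br₂/Br⁻ couple has the larger reduction potential, so it is the cathode: E°cell = +1.065 − (+0.156) = +0.909 V and n = 2.
Rearranging E = E° − (0.0592/n)·log Q gives log Q = 2(+0.909 − (+1.081))/0.0592 = −5.811.
For Br2(l) + Sn2+(aq) → 2 Br-(aq) + Sn4+(aq), the reaction quotient is Q = ([Br-(aq)]^2·[Sn4+(aq)]) / [Sn2+(aq)].
Substituting the known concentrations and solving, log [Sn2+(aq)] = −1.039 and [Sn2+(aq)] = 0.091 M.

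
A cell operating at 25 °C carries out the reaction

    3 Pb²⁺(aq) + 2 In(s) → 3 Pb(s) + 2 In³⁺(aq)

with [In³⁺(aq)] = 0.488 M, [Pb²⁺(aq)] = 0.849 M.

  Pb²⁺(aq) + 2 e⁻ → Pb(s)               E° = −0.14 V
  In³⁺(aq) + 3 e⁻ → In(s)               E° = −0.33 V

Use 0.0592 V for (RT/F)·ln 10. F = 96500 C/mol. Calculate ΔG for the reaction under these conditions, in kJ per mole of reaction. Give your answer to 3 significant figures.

−112 kJ/mol

The standard cell potential is −0.14 − (−0.33) = +0.19 V, with n = 6 electrons in the balanced equation.
The reaction quotient is [In³⁺(aq)]^2 / [Pb²⁺(aq)]^3 = 0.389; by Nernst, E = +0.19 − (0.0592/6)(−0.410) = +0.1940 V.
ΔG = −nFE = −(6)(96500)(+0.1940) J/mol = −112 kJ/mol.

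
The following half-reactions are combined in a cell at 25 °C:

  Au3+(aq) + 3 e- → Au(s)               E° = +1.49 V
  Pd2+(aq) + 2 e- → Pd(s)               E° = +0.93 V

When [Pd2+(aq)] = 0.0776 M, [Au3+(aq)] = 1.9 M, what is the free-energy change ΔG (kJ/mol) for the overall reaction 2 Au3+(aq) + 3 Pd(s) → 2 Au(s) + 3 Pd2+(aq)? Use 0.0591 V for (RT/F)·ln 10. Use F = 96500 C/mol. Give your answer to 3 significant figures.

−346 kJ/mol

The standard cell potential is +1.49 − (+0.93) = +0.56 V, with n = 6 electrons in the balanced equation.
The reaction quotient is [Pd2+(aq)]^3 / [Au3+(aq)]^2 = 0.000129; by Nernst, E = +0.56 − (0.0591/6)(−3.888) = +0.5983 V.
Finally ΔG = −nFE = −(6)(96500 C/mol)(+0.5983 V) = −346 kJ/mol.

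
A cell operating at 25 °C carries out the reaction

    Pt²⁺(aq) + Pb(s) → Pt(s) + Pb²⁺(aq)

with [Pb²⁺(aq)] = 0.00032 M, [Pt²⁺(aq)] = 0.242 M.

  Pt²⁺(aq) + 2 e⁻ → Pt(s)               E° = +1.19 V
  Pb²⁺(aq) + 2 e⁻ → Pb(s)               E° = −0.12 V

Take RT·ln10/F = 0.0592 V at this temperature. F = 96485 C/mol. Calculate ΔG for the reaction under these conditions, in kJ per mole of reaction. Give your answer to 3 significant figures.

With Pt²⁺/Pt reduced at the cathode, E°cell = +1.19 − (−0.12) = +1.31 V and n = 2.
Q = [Pb²⁺(aq)] / [Pt²⁺(aq)] = 0.00132, so log Q = −2.879 and E = +1.31 − (0.0592/2)(−2.879) = +1.3952 V.
Finally ΔG = −nFE = −(2)(96485 C/mol)(+1.3952 V) = −269 kJ/mol.

−269 kJ/mol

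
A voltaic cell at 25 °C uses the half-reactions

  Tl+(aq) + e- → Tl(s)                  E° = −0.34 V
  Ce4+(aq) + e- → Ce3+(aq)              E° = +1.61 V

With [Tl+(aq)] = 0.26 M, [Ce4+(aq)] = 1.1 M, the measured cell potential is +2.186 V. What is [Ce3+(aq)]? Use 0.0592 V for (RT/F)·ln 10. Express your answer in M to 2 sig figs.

With Ce⁴⁺/Ce³⁺ at the cathode and Tl⁺/Tl at the anode, E°cell = +1.61 − (−0.34) = +1.95 V (n = 1).
Since E = E° − (0.0592/n)·log Q, log Q = n(E° − E)/0.0592 = −3.986.
Balancing electrons gives Ce4+(aq) + Tl(s) → Ce3+(aq) + Tl+(aq); thus Q = ([Ce3+(aq)]·[Tl+(aq)]) / [Ce4+(aq)].
Substituting the known concentrations and solving, log [Ce3+(aq)] = −3.360 and [Ce3+(aq)] = 0.00044 M.

0.00044 M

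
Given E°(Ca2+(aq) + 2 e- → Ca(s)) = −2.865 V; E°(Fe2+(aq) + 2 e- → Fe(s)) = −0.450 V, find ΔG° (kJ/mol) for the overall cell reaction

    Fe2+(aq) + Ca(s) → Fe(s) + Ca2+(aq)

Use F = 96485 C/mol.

−466 kJ/mol

In the reaction as written Fe2+(aq) is reduced, so the Fe²⁺/Fe couple is the cathode and Ca²⁺/Ca is the anode.
E°cell = −0.450 − (−2.865) = +2.415 V; balancing electrons gives n = 2.
ΔG° = −nFE°cell = −(2)(96485)(+2.415) J/mol = −466 kJ/mol.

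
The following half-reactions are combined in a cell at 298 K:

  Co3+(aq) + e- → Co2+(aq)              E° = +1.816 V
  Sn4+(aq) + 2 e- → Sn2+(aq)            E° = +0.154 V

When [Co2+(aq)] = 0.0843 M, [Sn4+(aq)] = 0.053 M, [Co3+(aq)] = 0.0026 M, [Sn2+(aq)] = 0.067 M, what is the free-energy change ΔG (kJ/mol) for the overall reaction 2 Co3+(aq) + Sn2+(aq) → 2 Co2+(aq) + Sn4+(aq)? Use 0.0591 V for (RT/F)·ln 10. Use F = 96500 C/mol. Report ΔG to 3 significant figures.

E°cell = +1.816 − (+0.154) = +1.662 V; the balanced reaction transfers n = 2 electrons.
The reaction quotient is ([Co2+(aq)]^2·[Sn4+(aq)]) / ([Co3+(aq)]^2·[Sn2+(aq)]) = 832; by Nernst, E = +1.662 − (0.0591/2)(2.920) = +1.5757 V.
Finally ΔG = −nFE = −(2)(96500 C/mol)(+1.5757 V) = −304 kJ/mol.

−304 kJ/mol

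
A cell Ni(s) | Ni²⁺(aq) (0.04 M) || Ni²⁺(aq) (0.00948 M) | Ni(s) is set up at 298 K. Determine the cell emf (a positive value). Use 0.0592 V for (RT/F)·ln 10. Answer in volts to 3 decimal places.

0.019 V

For a concentration cell E°cell = 0, since both electrodes use the same couple.
The compartment with the higher Ni²⁺(aq) concentration (0.04 M) acts as the cathode; ions are reduced there and produced at the dilute (0.00948 M) anode.
With n = 2, Ecell = −(0.0592/2)·log([dilute]/[conc]) = −(0.0592/2)·log(0.00948/0.04) = +0.019 V.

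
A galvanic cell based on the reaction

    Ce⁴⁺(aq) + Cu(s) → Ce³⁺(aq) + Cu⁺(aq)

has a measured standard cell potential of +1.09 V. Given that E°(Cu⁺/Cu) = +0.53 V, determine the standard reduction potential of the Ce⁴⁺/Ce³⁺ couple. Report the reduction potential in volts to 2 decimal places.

In the reaction as written the Ce⁴⁺/Ce³⁺ couple is reduced (cathode) and Cu⁺/Cu is oxidized (anode), so E°cell = E°(Ce⁴⁺/Ce³⁺) − E°(Cu⁺/Cu).
E°(Ce⁴⁺/Ce³⁺) = E°cell + E°(anode) = +1.09 + (+0.53) = +1.62 V.

+1.62 V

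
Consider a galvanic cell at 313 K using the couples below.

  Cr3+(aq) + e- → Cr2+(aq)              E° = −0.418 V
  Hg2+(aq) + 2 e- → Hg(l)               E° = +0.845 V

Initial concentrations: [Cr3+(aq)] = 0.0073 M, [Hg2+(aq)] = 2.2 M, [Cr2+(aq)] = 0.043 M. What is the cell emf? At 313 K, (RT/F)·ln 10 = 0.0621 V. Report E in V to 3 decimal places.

+1.321 V

Hg²⁺/Hg is reduced (cathode, E° = +0.845 V) and Cr³⁺/Cr²⁺ is oxidized (anode).
E°cell = E°cat − E°an = +0.845 − (−0.418) = +1.263 V; n = 2.
The balanced reaction is Hg2+(aq) + 2 Cr2+(aq) → Hg(l) + 2 Cr3+(aq), so Q = [Cr3+(aq)]^2 / ([Hg2+(aq)]·[Cr2+(aq)]^2) = 0.0131 and log Q = −1.883.
E = E° − (0.0621/n)·log Q = +1.263 − (0.0621/2)(−1.883) = +1.321 V.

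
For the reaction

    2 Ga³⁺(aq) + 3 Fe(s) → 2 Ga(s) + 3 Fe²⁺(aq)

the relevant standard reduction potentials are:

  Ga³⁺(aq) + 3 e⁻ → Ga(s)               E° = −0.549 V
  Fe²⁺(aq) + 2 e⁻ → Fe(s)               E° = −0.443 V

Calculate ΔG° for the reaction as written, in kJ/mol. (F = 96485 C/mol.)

+61.4 kJ/mol

In the reaction as written Ga³⁺(aq) is reduced, so the Ga³⁺/Ga couple is the cathode and Fe²⁺/Fe is the anode.
E°cell = −0.549 − (−0.443) = −0.106 V; balancing electrons gives n = 6.
ΔG° = −nFE°cell = −(6)(96485)(−0.106) J/mol = +61.4 kJ/mol.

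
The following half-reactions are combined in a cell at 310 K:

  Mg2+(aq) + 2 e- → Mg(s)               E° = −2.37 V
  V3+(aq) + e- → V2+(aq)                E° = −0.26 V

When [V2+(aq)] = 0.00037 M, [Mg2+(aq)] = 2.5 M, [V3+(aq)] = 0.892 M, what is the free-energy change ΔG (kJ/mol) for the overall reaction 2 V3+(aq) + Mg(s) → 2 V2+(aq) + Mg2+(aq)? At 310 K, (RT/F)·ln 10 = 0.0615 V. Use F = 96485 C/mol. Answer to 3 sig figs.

With V³⁺/V²⁺ reduced at the cathode, E°cell = −0.26 − (−2.37) = +2.11 V and n = 2.
Q = ([V2+(aq)]^2·[Mg2+(aq)]) / [V3+(aq)]^2 = 4.3×10^−7, so log Q = −6.366 and E = +2.11 − (0.0615/2)(−6.366) = +2.3058 V.
Finally ΔG = −nFE = −(2)(96485 C/mol)(+2.3058 V) = −445 kJ/mol.

−445 kJ/mol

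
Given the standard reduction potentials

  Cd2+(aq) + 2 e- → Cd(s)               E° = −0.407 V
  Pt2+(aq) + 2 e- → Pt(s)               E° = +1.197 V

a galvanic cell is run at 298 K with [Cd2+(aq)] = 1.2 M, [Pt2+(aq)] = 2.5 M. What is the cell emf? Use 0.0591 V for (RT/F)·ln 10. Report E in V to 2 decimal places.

Since E°(Pt²⁺/Pt) > E°(Cd²⁺/Cd), Pt²⁺/Pt serves as the cathode.
E°cell = E°cat − E°an = +1.197 − (−0.407) = +1.604 V; n = 2.
The balanced reaction is Pt2+(aq) + Cd(s) → Pt(s) + Cd2+(aq), so Q = [Cd2+(aq)] / [Pt2+(aq)] = 0.48 and log Q = −0.319.
Applying E = E° − (RT ln10/nF)·log Q gives +1.604 − (0.0591/2)(−0.319) = +1.61 V.

+1.61 V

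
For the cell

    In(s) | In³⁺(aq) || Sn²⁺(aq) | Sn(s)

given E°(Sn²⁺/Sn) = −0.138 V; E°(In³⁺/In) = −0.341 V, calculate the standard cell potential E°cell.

By convention the left-hand electrode in cell notation is the anode (oxidation) and the right-hand electrode is the cathode (reduction).
E°cell = E°(right) − E°(left) = −0.138 − (−0.341) = +0.203 V.

+0.203 V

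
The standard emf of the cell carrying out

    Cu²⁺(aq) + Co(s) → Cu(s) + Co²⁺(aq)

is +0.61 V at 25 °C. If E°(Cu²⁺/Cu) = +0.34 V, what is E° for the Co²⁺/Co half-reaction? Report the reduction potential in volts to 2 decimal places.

−0.27 V

In the reaction as written the Cu²⁺/Cu couple is reduced (cathode) and Co²⁺/Co is oxidized (anode), so E°cell = E°(Cu²⁺/Cu) − E°(Co²⁺/Co).
E°(Co²⁺/Co) = E°(cathode) − E°cell = +0.34 − (+0.61) = −0.27 V.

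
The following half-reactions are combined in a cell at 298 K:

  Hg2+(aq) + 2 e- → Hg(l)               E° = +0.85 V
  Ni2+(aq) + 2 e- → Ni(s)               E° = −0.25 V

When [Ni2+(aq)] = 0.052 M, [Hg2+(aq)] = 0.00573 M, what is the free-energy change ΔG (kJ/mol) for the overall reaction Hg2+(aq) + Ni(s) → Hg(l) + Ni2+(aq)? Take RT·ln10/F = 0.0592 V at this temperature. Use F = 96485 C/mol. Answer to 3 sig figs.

−207 kJ/mol

E°cell = +0.85 − (−0.25) = +1.10 V; the balanced reaction transfers n = 2 electrons.
Q = [Ni2+(aq)] / [Hg2+(aq)] = 9.08, so log Q = 0.958 and E = +1.10 − (0.0592/2)(0.958) = +1.0716 V.
Then ΔG = −nFE = −2 × 96485 × +1.0716 J/mol = −207 kJ/mol.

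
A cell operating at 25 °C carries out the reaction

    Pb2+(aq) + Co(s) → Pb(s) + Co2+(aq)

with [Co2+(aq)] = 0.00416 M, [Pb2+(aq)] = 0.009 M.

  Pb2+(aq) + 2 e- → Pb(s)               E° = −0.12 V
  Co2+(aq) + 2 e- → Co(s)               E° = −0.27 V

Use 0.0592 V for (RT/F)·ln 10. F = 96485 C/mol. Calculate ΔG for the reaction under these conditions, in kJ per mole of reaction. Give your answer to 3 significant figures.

−30.9 kJ/mol

E°cell = −0.12 − (−0.27) = +0.15 V; the balanced reaction transfers n = 2 electrons.
Here Q = [Co2+(aq)] / [Pb2+(aq)] = 0.462 (log Q = −0.335), giving E = +0.15 − (0.0592/2)·(−0.335) = +0.1599 V.
ΔG = −nFE = −(2)(96485)(+0.1599) J/mol = −30.9 kJ/mol.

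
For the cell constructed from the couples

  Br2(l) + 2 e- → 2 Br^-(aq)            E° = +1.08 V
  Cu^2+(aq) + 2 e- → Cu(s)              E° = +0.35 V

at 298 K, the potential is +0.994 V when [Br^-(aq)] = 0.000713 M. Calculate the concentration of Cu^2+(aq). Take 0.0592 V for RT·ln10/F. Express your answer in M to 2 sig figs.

0.0024 M

With Br₂/Br⁻ at the cathode and Cu²⁺/Cu at the anode, E°cell = +1.08 − (+0.35) = +0.73 V (n = 2).
Since E = E° − (0.0592/n)·log Q, log Q = n(E° − E)/0.0592 = −8.919.
Balancing electrons gives Br2(l) + Cu(s) → 2 Br^-(aq) + Cu^2+(aq); thus Q = [Br^-(aq)]^2·[Cu^2+(aq)].
Substituting the known concentrations and solving, log [Cu^2+(aq)] = −2.625 and [Cu^2+(aq)] = 0.0024 M.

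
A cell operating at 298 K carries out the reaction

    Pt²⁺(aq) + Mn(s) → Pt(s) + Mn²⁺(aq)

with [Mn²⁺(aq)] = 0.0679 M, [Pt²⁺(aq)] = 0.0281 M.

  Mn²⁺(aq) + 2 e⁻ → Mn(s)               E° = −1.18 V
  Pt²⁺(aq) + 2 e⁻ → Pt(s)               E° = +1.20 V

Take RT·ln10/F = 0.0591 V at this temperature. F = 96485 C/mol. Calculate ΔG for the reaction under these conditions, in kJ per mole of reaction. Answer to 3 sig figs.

−457 kJ/mol

With Pt²⁺/Pt reduced at the cathode, E°cell = +1.20 − (−1.18) = +2.38 V and n = 2.
Here Q = [Mn²⁺(aq)] / [Pt²⁺(aq)] = 2.42 (log Q = 0.383), giving E = +2.38 − (0.0591/2)·(0.383) = +2.3687 V.
Finally ΔG = −nFE = −(2)(96485 C/mol)(+2.3687 V) = −457 kJ/mol.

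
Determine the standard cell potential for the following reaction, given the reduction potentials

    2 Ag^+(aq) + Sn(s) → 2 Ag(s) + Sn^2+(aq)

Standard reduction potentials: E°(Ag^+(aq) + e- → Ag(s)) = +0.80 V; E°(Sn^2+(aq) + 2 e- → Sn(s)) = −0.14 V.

+0.94 V

Ag^+(aq) gains electrons, so the Ag⁺/Ag couple is the cathode; the Sn²⁺/Sn couple is the anode.
E°cell = E°(cathode) − E°(anode) = +0.80 − (−0.14) = +0.94 V.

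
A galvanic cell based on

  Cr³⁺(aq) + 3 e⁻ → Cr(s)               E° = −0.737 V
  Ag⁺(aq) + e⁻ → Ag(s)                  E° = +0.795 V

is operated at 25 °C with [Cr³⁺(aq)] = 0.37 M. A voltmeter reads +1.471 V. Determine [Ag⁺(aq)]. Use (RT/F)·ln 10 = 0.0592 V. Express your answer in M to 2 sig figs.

0.067 M

With Ag⁺/Ag at the cathode and Cr³⁺/Cr at the anode, E°cell = +0.795 − (−0.737) = +1.532 V (n = 3).
From the Nernst equation, log Q = n(E° − E)/0.0592 = 3·(+1.532 − (+1.471))/0.0592 = 3.091.
Balancing electrons gives 3 Ag⁺(aq) + Cr(s) → 3 Ag(s) + Cr³⁺(aq); thus Q = [Cr³⁺(aq)] / [Ag⁺(aq)]^3.
Isolating [Ag⁺(aq)] in Q = 10^{3.091} yields log [Ag⁺(aq)] = −1.174, i.e. 0.067 M.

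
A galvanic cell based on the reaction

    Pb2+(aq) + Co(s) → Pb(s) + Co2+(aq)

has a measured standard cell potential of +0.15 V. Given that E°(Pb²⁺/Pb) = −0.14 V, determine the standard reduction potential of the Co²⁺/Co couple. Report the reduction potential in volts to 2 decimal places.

−0.29 V

In the reaction as written the Pb²⁺/Pb couple is reduced (cathode) and Co²⁺/Co is oxidized (anode), so E°cell = E°(Pb²⁺/Pb) − E°(Co²⁺/Co).
E°(Co²⁺/Co) = E°(cathode) − E°cell = −0.14 − (+0.15) = −0.29 V.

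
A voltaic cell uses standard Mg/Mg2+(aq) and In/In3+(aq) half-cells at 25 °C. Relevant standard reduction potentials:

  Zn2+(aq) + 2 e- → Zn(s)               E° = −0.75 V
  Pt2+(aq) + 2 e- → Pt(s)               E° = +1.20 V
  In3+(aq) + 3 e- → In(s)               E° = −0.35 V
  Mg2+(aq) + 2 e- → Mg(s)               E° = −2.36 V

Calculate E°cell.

+2.01 V

The In³⁺/In couple has the higher E°, so In ion is reduced (cathode) and Mg is oxidized (anode).
E°cell = E°(cathode) − E°(anode) = −0.35 − (−2.36) = +2.01 V.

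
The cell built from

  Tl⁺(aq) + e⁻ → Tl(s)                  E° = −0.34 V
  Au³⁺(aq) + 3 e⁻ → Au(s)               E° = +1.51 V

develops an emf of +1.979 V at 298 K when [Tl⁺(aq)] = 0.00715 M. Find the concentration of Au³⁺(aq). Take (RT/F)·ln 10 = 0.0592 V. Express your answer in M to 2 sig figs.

With Au³⁺/Au at the cathode and Tl⁺/Tl at the anode, E°cell = +1.51 − (−0.34) = +1.85 V (n = 3).
Since E = E° − (0.0592/n)·log Q, log Q = n(E° − E)/0.0592 = −6.537.
The balanced reaction is Au³⁺(aq) + 3 Tl(s) → Au(s) + 3 Tl⁺(aq), so Q = [Tl⁺(aq)]^3 / [Au³⁺(aq)].
Isolating [Au³⁺(aq)] in Q = 10^{−6.537} yields log [Au³⁺(aq)] = 0.100, i.e. 1.3 M.

1.3 M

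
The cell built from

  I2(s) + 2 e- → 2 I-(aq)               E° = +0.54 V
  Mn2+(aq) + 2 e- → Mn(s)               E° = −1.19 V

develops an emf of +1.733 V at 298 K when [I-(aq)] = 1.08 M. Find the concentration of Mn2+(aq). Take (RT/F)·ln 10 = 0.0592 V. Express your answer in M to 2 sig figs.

With I₂/I⁻ at the cathode and Mn²⁺/Mn at the anode, E°cell = +0.54 − (−1.19) = +1.73 V (n = 2).
Since E = E° − (0.0592/n)·log Q, log Q = n(E° − E)/0.0592 = −0.101.
Balancing electrons gives I2(s) + Mn(s) → 2 I-(aq) + Mn2+(aq); thus Q = [I-(aq)]^2·[Mn2+(aq)].
Substituting the known concentrations and solving, log [Mn2+(aq)] = −0.168 and [Mn2+(aq)] = 0.68 M.

0.68 M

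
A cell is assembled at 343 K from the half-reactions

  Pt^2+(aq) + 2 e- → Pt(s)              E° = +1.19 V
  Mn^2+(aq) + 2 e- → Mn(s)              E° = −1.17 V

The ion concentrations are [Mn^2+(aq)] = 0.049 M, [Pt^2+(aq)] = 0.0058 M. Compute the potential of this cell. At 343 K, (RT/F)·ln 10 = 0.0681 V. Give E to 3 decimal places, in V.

+2.328 V

The Pt²⁺/Pt couple has the more positive E°, so it is the cathode; Mn²⁺/Mn is the anode.
The standard potential is +1.19 − (−1.17) = +2.36 V and the balanced reaction transfers n = 2 electrons.
Balancing gives Pt^2+(aq) + Mn(s) → Pt(s) + Mn^2+(aq); hence Q = [Mn^2+(aq)] / [Pt^2+(aq)] = 8.45 (log Q = 0.927).
Applying E = E° − (RT ln10/nF)·log Q gives +2.36 − (0.0681/2)(0.927) = +2.328 V.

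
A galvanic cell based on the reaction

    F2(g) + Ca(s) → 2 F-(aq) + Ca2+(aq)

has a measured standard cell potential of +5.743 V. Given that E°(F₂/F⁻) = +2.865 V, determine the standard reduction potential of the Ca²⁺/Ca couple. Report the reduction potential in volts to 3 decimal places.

−2.878 V

In the reaction as written the F₂/F⁻ couple is reduced (cathode) and Ca²⁺/Ca is oxidized (anode), so E°cell = E°(F₂/F⁻) − E°(Ca²⁺/Ca).
E°(Ca²⁺/Ca) = E°(cathode) − E°cell = +2.865 − (+5.743) = −2.878 V.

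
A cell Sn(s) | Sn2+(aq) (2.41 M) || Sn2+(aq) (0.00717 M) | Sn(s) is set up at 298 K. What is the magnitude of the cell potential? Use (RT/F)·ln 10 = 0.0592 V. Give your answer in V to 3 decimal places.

For a concentration cell E°cell = 0, since both electrodes use the same couple.
The compartment with the higher Sn2+(aq) concentration (2.41 M) acts as the cathode; ions are reduced there and produced at the dilute (0.00717 M) anode.
With n = 2, Ecell = −(0.0592/2)·log([dilute]/[conc]) = −(0.0592/2)·log(0.00717/2.41) = +0.075 V.

0.075 V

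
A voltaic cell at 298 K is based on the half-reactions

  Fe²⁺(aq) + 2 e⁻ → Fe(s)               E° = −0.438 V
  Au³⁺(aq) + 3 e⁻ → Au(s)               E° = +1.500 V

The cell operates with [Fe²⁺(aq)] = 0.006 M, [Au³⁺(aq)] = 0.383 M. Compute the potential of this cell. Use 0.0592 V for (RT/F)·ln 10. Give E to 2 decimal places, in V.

+2.00 V

Au³⁺/Au is reduced (cathode, E° = +1.500 V) and Fe²⁺/Fe is oxidized (anode).
E°cell = E°cat − E°an = +1.500 − (−0.438) = +1.938 V; n = 6.
For the overall reaction 2 Au³⁺(aq) + 3 Fe(s) → 2 Au(s) + 3 Fe²⁺(aq), Q = [Fe²⁺(aq)]^3 / [Au³⁺(aq)]^2 = 1.47×10^−6, giving log Q = −5.832.
Applying E = E° − (RT ln10/nF)·log Q gives +1.938 − (0.0592/6)(−5.832) = +2.00 V.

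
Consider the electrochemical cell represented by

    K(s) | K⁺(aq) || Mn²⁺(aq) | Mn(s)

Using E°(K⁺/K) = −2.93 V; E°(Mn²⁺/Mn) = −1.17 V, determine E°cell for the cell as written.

+1.76 V

By convention the left-hand electrode in cell notation is the anode (oxidation) and the right-hand electrode is the cathode (reduction).
E°cell = E°(right) − E°(left) = −1.17 − (−2.93) = +1.76 V.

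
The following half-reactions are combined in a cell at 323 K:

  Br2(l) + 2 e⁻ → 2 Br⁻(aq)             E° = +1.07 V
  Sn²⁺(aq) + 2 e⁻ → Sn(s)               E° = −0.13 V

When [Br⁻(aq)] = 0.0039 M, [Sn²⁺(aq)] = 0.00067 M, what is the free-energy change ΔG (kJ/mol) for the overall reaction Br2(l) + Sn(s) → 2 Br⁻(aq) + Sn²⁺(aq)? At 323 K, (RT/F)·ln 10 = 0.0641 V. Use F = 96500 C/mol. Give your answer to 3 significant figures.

−281 kJ/mol

The standard cell potential is +1.07 − (−0.13) = +1.20 V, with n = 2 electrons in the balanced equation.
Q = [Br⁻(aq)]^2·[Sn²⁺(aq)] = 1.02×10^−8, so log Q = −7.992 and E = +1.20 − (0.0641/2)(−7.992) = +1.4561 V.
Finally ΔG = −nFE = −(2)(96500 C/mol)(+1.4561 V) = −281 kJ/mol.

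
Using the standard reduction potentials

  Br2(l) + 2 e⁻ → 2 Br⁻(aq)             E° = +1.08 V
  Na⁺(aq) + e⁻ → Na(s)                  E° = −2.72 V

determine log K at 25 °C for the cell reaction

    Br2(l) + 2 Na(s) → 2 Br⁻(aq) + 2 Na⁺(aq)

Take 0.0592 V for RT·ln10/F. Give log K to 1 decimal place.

The Br₂/Br⁻ couple is reduced (cathode); E°cell = +1.08 − (−2.72) = +3.80 V with n = 2.
At equilibrium E = 0, so log K = nE°cell / 0.0592 = (2)(+3.80) / 0.0592 = 128.4.

log K = 128.4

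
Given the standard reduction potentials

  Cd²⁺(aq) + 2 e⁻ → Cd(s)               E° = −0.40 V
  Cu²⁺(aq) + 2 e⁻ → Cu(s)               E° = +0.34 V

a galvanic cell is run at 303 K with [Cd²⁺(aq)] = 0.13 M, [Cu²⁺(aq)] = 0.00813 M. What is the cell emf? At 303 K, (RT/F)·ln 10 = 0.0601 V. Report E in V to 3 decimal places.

+0.704 V

Cu²⁺/Cu is reduced (cathode, E° = +0.34 V) and Cd²⁺/Cd is oxidized (anode).
E°cell = E°cat − E°an = +0.34 − (−0.40) = +0.74 V; n = 2.
The balanced reaction is Cu²⁺(aq) + Cd(s) → Cu(s) + Cd²⁺(aq), so Q = [Cd²⁺(aq)] / [Cu²⁺(aq)] = 16 and log Q = 1.204.
Applying E = E° − (RT ln10/nF)·log Q gives +0.74 − (0.0601/2)(1.204) = +0.704 V.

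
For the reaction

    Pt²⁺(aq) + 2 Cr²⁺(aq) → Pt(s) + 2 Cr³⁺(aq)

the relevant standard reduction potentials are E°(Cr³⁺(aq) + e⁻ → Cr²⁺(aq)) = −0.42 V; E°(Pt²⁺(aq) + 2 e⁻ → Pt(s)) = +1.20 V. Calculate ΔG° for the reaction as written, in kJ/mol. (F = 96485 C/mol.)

−313 kJ/mol

In the reaction as written Pt²⁺(aq) is reduced, so the Pt²⁺/Pt couple is the cathode and Cr³⁺/Cr²⁺ is the anode.
E°cell = +1.20 − (−0.42) = +1.62 V; balancing electrons gives n = 2.
ΔG° = −nFE°cell = −(2)(96485)(+1.62) J/mol = −313 kJ/mol.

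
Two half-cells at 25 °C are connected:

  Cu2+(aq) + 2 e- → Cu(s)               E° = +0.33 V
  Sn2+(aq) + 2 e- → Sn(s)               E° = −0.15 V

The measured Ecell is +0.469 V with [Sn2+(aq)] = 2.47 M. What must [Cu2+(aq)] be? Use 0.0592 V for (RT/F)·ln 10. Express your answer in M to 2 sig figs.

Cu²⁺/Cu is the cathode (higher E°); E°cell = +0.33 − (−0.15) = +0.48 V with n = 2.
From the Nernst equation, log Q = n(E° − E)/0.0592 = 2·(+0.48 − (+0.469))/0.0592 = 0.372.
The balanced reaction is Cu2+(aq) + Sn(s) → Cu(s) + Sn2+(aq), so Q = [Sn2+(aq)] / [Cu2+(aq)].
Substituting the known concentrations and solving, log [Cu2+(aq)] = 0.021 and [Cu2+(aq)] = 1.0 M.

1.0 M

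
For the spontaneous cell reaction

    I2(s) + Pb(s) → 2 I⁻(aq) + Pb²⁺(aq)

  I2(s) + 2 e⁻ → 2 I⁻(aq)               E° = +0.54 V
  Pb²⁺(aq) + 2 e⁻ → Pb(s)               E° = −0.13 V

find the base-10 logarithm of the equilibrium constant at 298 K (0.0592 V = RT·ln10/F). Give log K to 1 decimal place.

log K = 22.6

The I₂/I⁻ couple is reduced (cathode); E°cell = +0.54 − (−0.13) = +0.67 V with n = 2.
At equilibrium E = 0, so log K = nE°cell / 0.0592 = (2)(+0.67) / 0.0592 = 22.6.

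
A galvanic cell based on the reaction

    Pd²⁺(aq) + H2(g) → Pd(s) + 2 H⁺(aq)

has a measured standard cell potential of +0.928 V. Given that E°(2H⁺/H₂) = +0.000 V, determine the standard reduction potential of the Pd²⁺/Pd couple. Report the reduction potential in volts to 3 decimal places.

In the reaction as written the Pd²⁺/Pd couple is reduced (cathode) and 2H⁺/H₂ is oxidized (anode), so E°cell = E°(Pd²⁺/Pd) − E°(2H⁺/H₂).
E°(Pd²⁺/Pd) = E°cell + E°(anode) = +0.928 + (+0.000) = +0.928 V.

+0.928 V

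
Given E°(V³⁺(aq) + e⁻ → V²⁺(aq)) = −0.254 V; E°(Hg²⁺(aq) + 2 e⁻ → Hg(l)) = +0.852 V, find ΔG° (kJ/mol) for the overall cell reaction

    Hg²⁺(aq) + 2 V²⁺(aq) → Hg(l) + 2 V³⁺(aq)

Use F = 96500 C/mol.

In the reaction as written Hg²⁺(aq) is reduced, so the Hg²⁺/Hg couple is the cathode and V³⁺/V²⁺ is the anode.
E°cell = +0.852 − (−0.254) = +1.106 V; balancing electrons gives n = 2.
ΔG° = −nFE°cell = −(2)(96500)(+1.106) J/mol = −213 kJ/mol.

−213 kJ/mol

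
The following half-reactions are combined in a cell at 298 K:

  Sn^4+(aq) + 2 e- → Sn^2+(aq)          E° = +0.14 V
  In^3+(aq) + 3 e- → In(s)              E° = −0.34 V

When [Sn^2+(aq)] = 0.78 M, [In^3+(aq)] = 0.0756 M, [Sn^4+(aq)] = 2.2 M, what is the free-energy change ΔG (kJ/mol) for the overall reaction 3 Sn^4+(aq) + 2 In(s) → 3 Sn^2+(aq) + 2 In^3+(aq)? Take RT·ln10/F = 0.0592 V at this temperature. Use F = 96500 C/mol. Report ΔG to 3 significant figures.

With Sn⁴⁺/Sn²⁺ reduced at the cathode, E°cell = +0.14 − (−0.34) = +0.48 V and n = 6.
The reaction quotient is ([Sn^2+(aq)]^3·[In^3+(aq)]^2) / [Sn^4+(aq)]^3 = 0.000255; by Nernst, E = +0.48 − (0.0592/6)(−3.594) = +0.5155 V.
Then ΔG = −nFE = −6 × 96500 × +0.5155 J/mol = −298 kJ/mol.

−298 kJ/mol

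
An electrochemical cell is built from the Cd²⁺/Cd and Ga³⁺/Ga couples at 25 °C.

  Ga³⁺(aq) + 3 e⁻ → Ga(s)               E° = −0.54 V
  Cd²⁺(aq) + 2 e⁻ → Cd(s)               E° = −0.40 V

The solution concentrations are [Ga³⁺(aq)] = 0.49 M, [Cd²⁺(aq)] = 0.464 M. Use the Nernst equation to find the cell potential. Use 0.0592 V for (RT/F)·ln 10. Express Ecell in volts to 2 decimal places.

Since E°(Cd²⁺/Cd) > E°(Ga³⁺/Ga), Cd²⁺/Cd serves as the cathode.
The standard potential is −0.40 − (−0.54) = +0.14 V and the balanced reaction transfers n = 6 electrons.
For the overall reaction 3 Cd²⁺(aq) + 2 Ga(s) → 3 Cd(s) + 2 Ga³⁺(aq), Q = [Ga³⁺(aq)]^2 / [Cd²⁺(aq)]^3 = 2.4, giving log Q = 0.381.
E = E° − (0.0592/n)·log Q = +0.14 − (0.0592/6)(0.381) = +0.14 V.

+0.14 V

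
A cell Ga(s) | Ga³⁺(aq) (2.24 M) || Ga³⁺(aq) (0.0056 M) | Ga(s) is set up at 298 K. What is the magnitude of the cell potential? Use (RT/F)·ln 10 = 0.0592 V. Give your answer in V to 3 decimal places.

0.051 V

For a concentration cell E°cell = 0, since both electrodes use the same couple.
The compartment with the higher Ga³⁺(aq) concentration (2.24 M) acts as the cathode; ions are reduced there and produced at the dilute (0.0056 M) anode.
With n = 3, Ecell = −(0.0592/3)·log([dilute]/[conc]) = −(0.0592/3)·log(0.0056/2.24) = +0.051 V.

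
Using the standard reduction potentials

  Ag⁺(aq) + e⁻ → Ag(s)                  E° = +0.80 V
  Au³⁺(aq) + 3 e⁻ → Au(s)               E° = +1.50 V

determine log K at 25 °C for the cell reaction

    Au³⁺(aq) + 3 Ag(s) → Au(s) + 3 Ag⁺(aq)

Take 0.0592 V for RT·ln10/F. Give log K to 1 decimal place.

The Au³⁺/Au couple is reduced (cathode); E°cell = +1.50 − (+0.80) = +0.70 V with n = 3.
At equilibrium E = 0, so log K = nE°cell / 0.0592 = (3)(+0.70) / 0.0592 = 35.5.

log K = 35.5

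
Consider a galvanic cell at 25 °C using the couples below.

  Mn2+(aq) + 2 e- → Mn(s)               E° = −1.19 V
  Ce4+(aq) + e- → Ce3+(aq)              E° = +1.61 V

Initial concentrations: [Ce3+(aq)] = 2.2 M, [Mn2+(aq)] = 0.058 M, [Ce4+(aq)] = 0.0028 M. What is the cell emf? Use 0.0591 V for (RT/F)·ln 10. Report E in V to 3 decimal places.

Ce⁴⁺/Ce³⁺ is reduced (cathode, E° = +1.61 V) and Mn²⁺/Mn is oxidized (anode).
E°cell = +1.61 − (−1.19) = +2.80 V, with n = 2 electrons transferred.
For the overall reaction 2 Ce4+(aq) + Mn(s) → 2 Ce3+(aq) + Mn2+(aq), Q = ([Ce3+(aq)]^2·[Mn2+(aq)]) / [Ce4+(aq)]^2 = 3.58×10^4, giving log Q = 4.554.
E = E° − (0.0591/n)·log Q = +2.80 − (0.0591/2)(4.554) = +2.665 V.

+2.665 V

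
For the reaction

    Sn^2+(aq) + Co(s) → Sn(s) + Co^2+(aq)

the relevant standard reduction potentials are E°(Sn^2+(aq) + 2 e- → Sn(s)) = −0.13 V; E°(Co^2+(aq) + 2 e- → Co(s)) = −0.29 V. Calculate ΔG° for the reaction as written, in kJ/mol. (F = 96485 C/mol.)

−30.9 kJ/mol

In the reaction as written Sn^2+(aq) is reduced, so the Sn²⁺/Sn couple is the cathode and Co²⁺/Co is the anode.
E°cell = −0.13 − (−0.29) = +0.16 V; balancing electrons gives n = 2.
ΔG° = −nFE°cell = −(2)(96485)(+0.16) J/mol = −30.9 kJ/mol.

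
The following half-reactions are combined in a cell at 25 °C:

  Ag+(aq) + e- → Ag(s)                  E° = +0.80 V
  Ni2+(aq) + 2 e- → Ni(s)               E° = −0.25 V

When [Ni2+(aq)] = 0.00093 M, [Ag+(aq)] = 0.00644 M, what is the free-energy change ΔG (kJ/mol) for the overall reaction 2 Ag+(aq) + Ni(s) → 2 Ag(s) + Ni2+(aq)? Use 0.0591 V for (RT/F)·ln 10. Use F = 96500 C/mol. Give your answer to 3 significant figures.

E°cell = +0.80 − (−0.25) = +1.05 V; the balanced reaction transfers n = 2 electrons.
Q = [Ni2+(aq)] / [Ag+(aq)]^2 = 22.4, so log Q = 1.351 and E = +1.05 − (0.0591/2)(1.351) = +1.0101 V.
Then ΔG = −nFE = −2 × 96500 × +1.0101 J/mol = −195 kJ/mol.

−195 kJ/mol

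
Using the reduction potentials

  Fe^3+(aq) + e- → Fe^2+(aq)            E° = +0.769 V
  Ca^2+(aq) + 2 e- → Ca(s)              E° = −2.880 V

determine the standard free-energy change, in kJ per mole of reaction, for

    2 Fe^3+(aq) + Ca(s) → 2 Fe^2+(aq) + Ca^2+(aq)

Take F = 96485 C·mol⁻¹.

In the reaction as written Fe^3+(aq) is reduced, so the Fe³⁺/Fe²⁺ couple is the cathode and Ca²⁺/Ca is the anode.
E°cell = +0.769 − (−2.880) = +3.649 V; balancing electrons gives n = 2.
ΔG° = −nFE°cell = −(2)(96485)(+3.649) J/mol = −704 kJ/mol.

−704 kJ/mol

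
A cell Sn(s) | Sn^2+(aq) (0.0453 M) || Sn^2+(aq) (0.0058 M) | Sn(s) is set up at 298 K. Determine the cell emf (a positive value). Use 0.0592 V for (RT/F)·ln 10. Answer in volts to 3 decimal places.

0.026 V

For a concentration cell E°cell = 0, since both electrodes use the same couple.
The compartment with the higher Sn^2+(aq) concentration (0.0453 M) acts as the cathode; ions are reduced there and produced at the dilute (0.0058 M) anode.
With n = 2, Ecell = −(0.0592/2)·log([dilute]/[conc]) = −(0.0592/2)·log(0.0058/0.0453) = +0.026 V.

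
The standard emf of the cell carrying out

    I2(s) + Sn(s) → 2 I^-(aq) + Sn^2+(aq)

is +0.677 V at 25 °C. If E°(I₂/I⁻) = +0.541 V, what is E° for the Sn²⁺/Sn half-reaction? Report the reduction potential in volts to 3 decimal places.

In the reaction as written the I₂/I⁻ couple is reduced (cathode) and Sn²⁺/Sn is oxidized (anode), so E°cell = E°(I₂/I⁻) − E°(Sn²⁺/Sn).
E°(Sn²⁺/Sn) = E°(cathode) − E°cell = +0.541 − (+0.677) = −0.136 V.

−0.136 V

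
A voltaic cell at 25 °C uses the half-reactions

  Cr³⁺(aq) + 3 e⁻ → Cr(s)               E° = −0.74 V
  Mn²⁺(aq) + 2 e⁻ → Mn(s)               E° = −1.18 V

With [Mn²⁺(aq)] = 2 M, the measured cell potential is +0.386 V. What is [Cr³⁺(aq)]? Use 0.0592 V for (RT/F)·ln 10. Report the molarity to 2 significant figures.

With Cr³⁺/Cr at the cathode and Mn²⁺/Mn at the anode, E°cell = −0.74 − (−1.18) = +0.44 V (n = 6).
Since E = E° − (0.0592/n)·log Q, log Q = n(E° − E)/0.0592 = 5.473.
The balanced reaction is 2 Cr³⁺(aq) + 3 Mn(s) → 2 Cr(s) + 3 Mn²⁺(aq), so Q = [Mn²⁺(aq)]^3 / [Cr³⁺(aq)]^2.
Solving for the unknown gives log [Cr³⁺(aq)] = −2.285, so [Cr³⁺(aq)] ≈ 0.0052 M.

0.0052 M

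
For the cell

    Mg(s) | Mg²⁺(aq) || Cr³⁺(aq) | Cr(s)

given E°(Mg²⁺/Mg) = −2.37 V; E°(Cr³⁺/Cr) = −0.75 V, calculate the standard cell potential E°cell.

+1.62 V

By convention the left-hand electrode in cell notation is the anode (oxidation) and the right-hand electrode is the cathode (reduction).
E°cell = E°(right) − E°(left) = −0.75 − (−2.37) = +1.62 V.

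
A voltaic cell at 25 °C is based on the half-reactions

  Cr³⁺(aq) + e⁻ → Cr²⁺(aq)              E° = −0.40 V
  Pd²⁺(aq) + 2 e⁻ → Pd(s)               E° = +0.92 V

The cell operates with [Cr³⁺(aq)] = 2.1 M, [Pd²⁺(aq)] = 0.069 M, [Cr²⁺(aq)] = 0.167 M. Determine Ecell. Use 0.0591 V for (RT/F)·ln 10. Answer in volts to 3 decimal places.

+1.221 V

Pd²⁺/Pd is reduced (cathode, E° = +0.92 V) and Cr³⁺/Cr²⁺ is oxidized (anode).
The standard potential is +0.92 − (−0.40) = +1.32 V and the balanced reaction transfers n = 2 electrons.
For the overall reaction Pd²⁺(aq) + 2 Cr²⁺(aq) → Pd(s) + 2 Cr³⁺(aq), Q = [Cr³⁺(aq)]^2 / ([Pd²⁺(aq)]·[Cr²⁺(aq)]^2) = 2.29×10^3, giving log Q = 3.360.
E = E° − (0.0591/n)·log Q = +1.32 − (0.0591/2)(3.360) = +1.221 V.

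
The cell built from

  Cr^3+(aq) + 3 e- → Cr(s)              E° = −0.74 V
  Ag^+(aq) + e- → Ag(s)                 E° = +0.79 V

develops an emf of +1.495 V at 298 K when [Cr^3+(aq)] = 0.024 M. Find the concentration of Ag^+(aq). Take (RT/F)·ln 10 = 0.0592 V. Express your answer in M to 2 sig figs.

0.074 M

Ag⁺/Ag is the cathode (higher E°); E°cell = +0.79 − (−0.74) = +1.53 V with n = 3.
Rearranging E = E° − (0.0592/n)·log Q gives log Q = 3(+1.53 − (+1.495))/0.0592 = 1.774.
The balanced reaction is 3 Ag^+(aq) + Cr(s) → 3 Ag(s) + Cr^3+(aq), so Q = [Cr^3+(aq)] / [Ag^+(aq)]^3.
Solving for the unknown gives log [Ag^+(aq)] = −1.131, so [Ag^+(aq)] ≈ 0.074 M.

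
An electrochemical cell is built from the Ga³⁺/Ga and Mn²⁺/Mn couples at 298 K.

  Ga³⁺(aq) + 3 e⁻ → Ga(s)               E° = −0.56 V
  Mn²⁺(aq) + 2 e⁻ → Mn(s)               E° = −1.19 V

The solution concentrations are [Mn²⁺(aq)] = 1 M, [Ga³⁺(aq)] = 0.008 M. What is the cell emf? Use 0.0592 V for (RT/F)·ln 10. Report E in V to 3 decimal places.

Ga³⁺/Ga is reduced (cathode, E° = −0.56 V) and Mn²⁺/Mn is oxidized (anode).
E°cell = −0.56 − (−1.19) = +0.63 V, with n = 6 electrons transferred.
Balancing gives 2 Ga³⁺(aq) + 3 Mn(s) → 2 Ga(s) + 3 Mn²⁺(aq); hence Q = [Mn²⁺(aq)]^3 / [Ga³⁺(aq)]^2 = 1.56×10^4 (log Q = 4.194).
By the Nernst equation, E = +0.63 − (0.0592/6)·(4.194) = +0.589 V.

+0.589 V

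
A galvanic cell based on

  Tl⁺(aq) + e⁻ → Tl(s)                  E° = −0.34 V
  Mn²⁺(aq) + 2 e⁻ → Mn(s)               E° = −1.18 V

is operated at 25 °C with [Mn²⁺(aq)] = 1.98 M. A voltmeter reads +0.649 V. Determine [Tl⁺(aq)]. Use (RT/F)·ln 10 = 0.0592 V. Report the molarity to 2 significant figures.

0.00084 M

Tl⁺/Tl is the cathode (higher E°); E°cell = −0.34 − (−1.18) = +0.84 V with n = 2.
From the Nernst equation, log Q = n(E° − E)/0.0592 = 2·(+0.84 − (+0.649))/0.0592 = 6.453.
The balanced reaction is 2 Tl⁺(aq) + Mn(s) → 2 Tl(s) + Mn²⁺(aq), so Q = [Mn²⁺(aq)] / [Tl⁺(aq)]^2.
Substituting the known concentrations and solving, log [Tl⁺(aq)] = −3.078 and [Tl⁺(aq)] = 0.00084 M.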